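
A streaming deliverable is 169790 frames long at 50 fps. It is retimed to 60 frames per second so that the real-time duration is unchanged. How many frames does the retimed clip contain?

Target frames = source frames × (target rate / source rate) = 169790 × (60)/(50) = 169790 × 6/5 = 203748.

203748 frames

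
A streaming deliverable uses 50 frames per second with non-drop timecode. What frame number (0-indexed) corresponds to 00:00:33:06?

Total seconds to the label: (0 × 3600 + 0 × 60 + 33) = 33.
Frame index = 33 × 50 + 6 = 1656.

frame 1656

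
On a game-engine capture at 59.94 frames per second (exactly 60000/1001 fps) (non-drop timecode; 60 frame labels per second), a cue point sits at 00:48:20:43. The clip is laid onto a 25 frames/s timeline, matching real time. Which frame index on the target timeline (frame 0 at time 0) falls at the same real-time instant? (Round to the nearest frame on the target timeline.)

frame 72590

Source frame index: (0×3600 + 48×60 + 20) × 60 + 43 = 174043.
Real time: 174043 / (60000/1001) = 174217043/60000 s.
Target frame: (174217043/60000) × (25) = 174217043/2400 ≈ 72590.435 → 72590.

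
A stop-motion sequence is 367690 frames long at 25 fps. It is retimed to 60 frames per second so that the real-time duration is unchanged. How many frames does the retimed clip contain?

Target frames = source frames × (target rate / source rate) = 367690 × (60)/(25) = 367690 × 12/5 = 882456.

882456 frames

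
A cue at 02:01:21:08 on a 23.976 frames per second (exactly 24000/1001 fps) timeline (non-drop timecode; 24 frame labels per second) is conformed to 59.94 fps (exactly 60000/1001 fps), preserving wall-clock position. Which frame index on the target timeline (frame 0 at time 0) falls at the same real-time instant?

Source frame index: (2×3600 + 1×60 + 21) × 24 + 8 = 174752.
Real time: 174752 / (24000/1001) = 5466461/750 s.
Target frame: (5466461/750) × (60000/1001) = 436880.

frame 436880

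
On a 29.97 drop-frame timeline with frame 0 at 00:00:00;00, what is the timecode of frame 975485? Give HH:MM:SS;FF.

Each 10-minute DF block holds 10 × 60 × 30 − 9 × 2 = 17982 frames. 975485 ÷ 17982 → 54 full blocks, remainder 4457.
Within the partial block the first minute is 1800 frames and each further minute 1798, so 2 further minute boundaries passed. Total skipped labels = 18 × 54 + 2 × 2 = 976.
Non-drop label index = 975485 + 976 = 976461; at 30 labels/s that is 09:02:28:21, i.e. DF 09:02:28;21.

09:02:28;21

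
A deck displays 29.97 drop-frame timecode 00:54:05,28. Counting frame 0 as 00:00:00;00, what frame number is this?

Complete 10-minute blocks: 5, each 17982 frames → 89910.
Remaining 4 whole minutes in the current block: 1800 + 3 × 1798 = 7194 frames.
Within the current minute: 5 × 30 + 28 − 2 = 176 (labels ;00/;01 skipped at this minute). Total = 89910 + 7194 + 176 = 97280.

97280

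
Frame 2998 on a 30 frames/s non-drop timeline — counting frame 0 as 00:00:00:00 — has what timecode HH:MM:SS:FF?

2998 ÷ 30 = 99 full seconds, remainder 28 frames.
99 s = 0 h 1 min 39 s.
Timecode: 00:01:39:28.

00:01:39:28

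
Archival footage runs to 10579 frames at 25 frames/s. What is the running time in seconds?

Running time = 10579 / (25) = 423.16 s.

423.16 seconds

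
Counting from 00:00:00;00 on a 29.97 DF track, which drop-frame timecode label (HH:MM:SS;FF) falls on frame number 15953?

00:08:52;09

Ten DF minutes hold 17982 frames, so frame 15953 lies in block 0 (frames 0–17981) with 15953 frames into that block.
The block's first minute is 1800 frames and the rest 1798 each; 15953 frames reaches minute 8, so 0 × 18 + 8 × 2 = 16 labels have been skipped so far.
Adding those back, label number 15953 + 16 = 15969 at 30 labels/s is 532 s + 9 f = 0 h 8 min 52 s frame 9, i.e. 00:08:52;09.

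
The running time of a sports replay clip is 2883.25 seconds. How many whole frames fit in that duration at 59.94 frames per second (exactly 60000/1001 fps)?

172822 frames

Frames = 2883.25 × 60000/1001 = 172995000/1001 ≈ 172822.1778.
Complete frames: 172822.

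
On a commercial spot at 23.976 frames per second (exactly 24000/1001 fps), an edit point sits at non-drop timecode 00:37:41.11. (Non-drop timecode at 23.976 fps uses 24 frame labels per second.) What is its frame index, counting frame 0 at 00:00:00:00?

Total seconds to the label: (0 × 3600 + 37 × 60 + 41) = 2261.
Frame index = 2261 × 24 + 11 = 54275.

frame 54275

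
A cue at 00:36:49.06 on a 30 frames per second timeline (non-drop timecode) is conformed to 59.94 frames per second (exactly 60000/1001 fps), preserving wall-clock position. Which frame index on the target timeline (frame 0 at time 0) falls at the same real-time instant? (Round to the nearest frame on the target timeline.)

frame 132420

Source frame index: (0×3600 + 36×60 + 49) × 30 + 6 = 66276.
Real time: 66276 / (30) = 11046/5 s.
Target frame: (11046/5) × (60000/1001) = 18936000/143 ≈ 132419.580 → 132420.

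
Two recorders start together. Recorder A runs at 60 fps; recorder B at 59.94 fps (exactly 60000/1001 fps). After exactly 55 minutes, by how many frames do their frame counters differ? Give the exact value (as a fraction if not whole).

18000/91 frames

55 min = 3300 s.
A emits 60 × 3300 = 198000 frames; B emits 60000/1001 × 3300 = 18000000/91.
Difference = 18000/91 frames (≈ 197.8022); B is behind A.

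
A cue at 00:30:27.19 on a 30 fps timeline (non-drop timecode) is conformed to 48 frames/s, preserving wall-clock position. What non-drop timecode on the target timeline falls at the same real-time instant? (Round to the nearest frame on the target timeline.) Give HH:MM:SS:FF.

Source frame index: (0×3600 + 30×60 + 27) × 30 + 19 = 54829.
Real time: 54829 / (30) = 54829/30 s.
Target frame: (54829/30) × (48) = 438632/5 ≈ 87726.400 → 87726.
At 48 labels/s: frame 87726 → 00:30:27:30.

00:30:27:30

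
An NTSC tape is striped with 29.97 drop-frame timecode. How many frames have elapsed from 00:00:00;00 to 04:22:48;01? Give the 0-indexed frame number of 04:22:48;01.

Complete 10-minute blocks: 26, each 17982 frames → 467532.
Remaining 2 whole minutes in the current block: 1800 + 1 × 1798 = 3598 frames.
Within the current minute: 48 × 30 + 1 − 2 = 1439 (labels ;00/;01 skipped at this minute). Total = 467532 + 3598 + 1439 = 472569.

472569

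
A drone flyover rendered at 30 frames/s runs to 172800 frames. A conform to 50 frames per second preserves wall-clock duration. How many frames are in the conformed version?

288000 frames

Target frames = source frames × (target rate / source rate) = 172800 × (50)/(30) = 172800 × 5/3 = 288000.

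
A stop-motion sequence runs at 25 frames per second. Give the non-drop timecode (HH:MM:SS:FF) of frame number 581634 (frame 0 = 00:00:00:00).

06:27:45:09

581634 ÷ 25 = 23265 full seconds, remainder 9 frames.
23265 s = 6 h 27 min 45 s.
Timecode: 06:27:45:09.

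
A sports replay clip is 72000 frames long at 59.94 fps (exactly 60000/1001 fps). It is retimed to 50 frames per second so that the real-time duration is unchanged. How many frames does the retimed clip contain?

60060 frames

Target frames = source frames × (target rate / source rate) = 72000 × (50)/(60000/1001) = 72000 × 1001/1200 = 60060.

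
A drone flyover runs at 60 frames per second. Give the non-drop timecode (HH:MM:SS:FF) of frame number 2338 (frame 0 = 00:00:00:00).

00:00:38:58

2338 ÷ 60 = 38 full seconds, remainder 58 frames.
38 s = 0 h 0 min 38 s.
Timecode: 00:00:38:58.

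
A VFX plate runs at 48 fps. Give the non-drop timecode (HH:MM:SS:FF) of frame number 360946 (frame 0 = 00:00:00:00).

02:05:19:34

360946 ÷ 48 = 7519 full seconds, remainder 34 frames.
7519 s = 2 h 5 min 19 s.
Timecode: 02:05:19:34.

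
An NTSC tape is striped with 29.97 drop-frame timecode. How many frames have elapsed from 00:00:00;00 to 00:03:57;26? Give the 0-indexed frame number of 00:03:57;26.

7130

Complete 10-minute blocks: 0, each 17982 frames → 0.
Remaining 3 whole minutes in the current block: 1800 + 2 × 1798 = 5396 frames.
Within the current minute: 57 × 30 + 26 − 2 = 1734 (labels ;00/;01 skipped at this minute). Total = 0 + 5396 + 1734 = 7130.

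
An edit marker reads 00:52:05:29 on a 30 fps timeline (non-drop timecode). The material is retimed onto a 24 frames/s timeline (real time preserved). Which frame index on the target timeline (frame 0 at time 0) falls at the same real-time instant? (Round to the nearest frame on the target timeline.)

frame 75023

Source frame index: (0×3600 + 52×60 + 5) × 30 + 29 = 93779.
Real time: 93779 / (30) = 93779/30 s.
Target frame: (93779/30) × (24) = 375116/5 ≈ 75023.200 → 75023.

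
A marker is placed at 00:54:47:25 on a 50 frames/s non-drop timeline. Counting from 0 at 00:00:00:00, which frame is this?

Total seconds to the label: (0 × 3600 + 54 × 60 + 47) = 3287.
Frame index = 3287 × 50 + 25 = 164375.

164375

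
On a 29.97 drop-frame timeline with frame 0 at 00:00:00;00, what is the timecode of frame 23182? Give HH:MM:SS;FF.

Ten DF minutes hold 17982 frames, so frame 23182 lies in block 1 (frames 17982–35963) with 5200 frames into that block.
The block's first minute is 1800 frames and the rest 1798 each; 5200 frames reaches minute 2, so 1 × 18 + 2 × 2 = 22 labels have been skipped so far.
Adding those back, label number 23182 + 22 = 23204 at 30 labels/s is 773 s + 14 f = 0 h 12 min 53 s frame 14, i.e. 00:12:53;14.

00:12:53;14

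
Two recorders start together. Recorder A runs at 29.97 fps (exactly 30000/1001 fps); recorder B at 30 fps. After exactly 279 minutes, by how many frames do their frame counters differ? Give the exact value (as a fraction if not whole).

279 min = 16740 s.
A emits 30000/1001 × 16740 = 502200000/1001 frames; B emits 30 × 16740 = 502200.
Difference = 502200/1001 frames (≈ 501.6983); B is ahead of A.

502200/1001 frames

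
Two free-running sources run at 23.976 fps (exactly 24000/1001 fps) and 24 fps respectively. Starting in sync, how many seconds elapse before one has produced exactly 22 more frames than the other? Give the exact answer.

The gap grows by |24 − 24000/1001| = 24/1001 frames per second.
Time for a 22-frame gap: 22 ÷ (24/1001) = 11011/12 s.

11011/12 seconds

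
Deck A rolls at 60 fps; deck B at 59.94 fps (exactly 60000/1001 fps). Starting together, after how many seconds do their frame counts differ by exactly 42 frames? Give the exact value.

The gap grows by |60000/1001 − 60| = 60/1001 frames per second.
Time for a 42-frame gap: 42 ÷ (60/1001) = 700.7 s.

700.7 seconds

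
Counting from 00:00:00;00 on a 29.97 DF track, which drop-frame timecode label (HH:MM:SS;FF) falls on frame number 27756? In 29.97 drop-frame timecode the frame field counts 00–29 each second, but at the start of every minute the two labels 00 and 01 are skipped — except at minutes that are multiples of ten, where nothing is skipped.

Each 10-minute DF block holds 10 × 60 × 30 − 9 × 2 = 17982 frames. 27756 ÷ 17982 → 1 full block, remainder 9774.
Within the partial block the first minute is 1800 frames and each further minute 1798, so 5 further minute boundaries passed. Total skipped labels = 18 × 1 + 2 × 5 = 28.
Non-drop label index = 27756 + 28 = 27784; at 30 labels/s that is 00:15:26:04, i.e. DF 00:15:26;04.

00:15:26;04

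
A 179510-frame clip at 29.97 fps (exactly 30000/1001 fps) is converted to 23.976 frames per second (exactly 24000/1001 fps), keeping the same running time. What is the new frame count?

Target frames = source frames × (target rate / source rate) = 179510 × (24000/1001)/(30000/1001) = 179510 × 4/5 = 143608.

143608 frames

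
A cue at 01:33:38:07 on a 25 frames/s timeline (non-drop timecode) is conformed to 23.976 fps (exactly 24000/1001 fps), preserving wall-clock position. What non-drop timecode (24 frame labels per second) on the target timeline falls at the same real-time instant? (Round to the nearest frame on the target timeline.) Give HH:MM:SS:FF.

Source frame index: (1×3600 + 33×60 + 38) × 25 + 7 = 140457.
Real time: 140457 / (25) = 140457/25 s.
Target frame: (140457/25) × (24000/1001) = 134838720/1001 ≈ 134704.016 → 134704.
At 24 labels/s: frame 134704 → 01:33:32:16.

01:33:32:16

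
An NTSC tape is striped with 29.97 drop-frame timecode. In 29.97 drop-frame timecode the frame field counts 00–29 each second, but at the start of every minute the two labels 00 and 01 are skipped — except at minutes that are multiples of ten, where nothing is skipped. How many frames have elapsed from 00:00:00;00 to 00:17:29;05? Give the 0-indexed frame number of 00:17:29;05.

As if non-drop at 30 labels/s: (0 × 3600 + 17 × 60 + 29) × 30 + 5 = 31475.
Minute boundaries passed: 17; those not divisible by 10: 17 − 1 = 16; dropped labels = 2 × 16 = 32.
Actual frame index = 31475 − 32 = 31443.

31443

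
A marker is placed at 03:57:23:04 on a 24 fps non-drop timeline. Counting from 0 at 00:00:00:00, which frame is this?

Total seconds to the label: (3 × 3600 + 57 × 60 + 23) = 14243.
Frame index = 14243 × 24 + 4 = 341836.

frame 341836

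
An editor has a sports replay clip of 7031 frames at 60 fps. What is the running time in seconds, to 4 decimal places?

117.1833 seconds

Running time = 7031 × 1/60 = 7031/60 s ≈ 117.1833 s.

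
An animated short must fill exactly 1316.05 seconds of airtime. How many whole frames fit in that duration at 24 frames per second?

Frames = 1316.05 × 24 = 157926/5 ≈ 31585.2000.
Complete frames: 31585.

31585 frames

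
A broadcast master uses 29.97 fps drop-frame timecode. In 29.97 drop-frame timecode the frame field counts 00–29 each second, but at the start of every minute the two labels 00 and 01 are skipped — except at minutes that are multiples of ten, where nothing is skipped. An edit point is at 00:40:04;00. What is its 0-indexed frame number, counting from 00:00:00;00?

Complete 10-minute blocks: 4, each 17982 frames → 71928.
Remaining 0 whole minutes in the current block: 0 frames.
Within the current minute: 4 × 30 + 0 = 120. Total = 71928 + 0 + 120 = 72048.

72048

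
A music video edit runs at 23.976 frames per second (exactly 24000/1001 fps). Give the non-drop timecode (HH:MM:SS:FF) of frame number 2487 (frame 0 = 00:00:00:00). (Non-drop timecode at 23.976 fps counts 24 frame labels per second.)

2487 ÷ 24 = 103 full seconds, remainder 15 frames.
103 s = 0 h 1 min 43 s.
Timecode: 00:01:43:15.

00:01:43:15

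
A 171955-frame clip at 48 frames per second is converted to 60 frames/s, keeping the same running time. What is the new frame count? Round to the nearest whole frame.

Frames at target rate = 171955 × (60) / (48) = 859775/4 ≈ 214943.750.
Nearest whole frame: 214944.

214944 frames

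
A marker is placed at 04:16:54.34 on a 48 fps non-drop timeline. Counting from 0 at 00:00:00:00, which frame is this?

739906

Total seconds to the label: (4 × 3600 + 16 × 60 + 54) = 15414.
Frame index = 15414 × 48 + 34 = 739906.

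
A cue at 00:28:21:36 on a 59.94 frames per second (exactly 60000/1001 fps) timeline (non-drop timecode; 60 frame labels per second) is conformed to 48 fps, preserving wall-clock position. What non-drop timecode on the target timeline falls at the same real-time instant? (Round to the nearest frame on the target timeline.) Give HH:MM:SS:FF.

Source frame index: (0×3600 + 28×60 + 21) × 60 + 36 = 102096.
Real time: 102096 / (60000/1001) = 2129127/1250 s.
Target frame: (2129127/1250) × (48) = 51099048/625 ≈ 81758.477 → 81758.
At 48 labels/s: frame 81758 → 00:28:23:14.

00:28:23:14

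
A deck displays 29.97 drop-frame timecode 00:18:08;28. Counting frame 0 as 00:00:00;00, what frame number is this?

32634

Complete 10-minute blocks: 1, each 17982 frames → 17982.
Remaining 8 whole minutes in the current block: 1800 + 7 × 1798 = 14386 frames.
Within the current minute: 8 × 30 + 28 − 2 = 266 (labels ;00/;01 skipped at this minute). Total = 17982 + 14386 + 266 = 32634.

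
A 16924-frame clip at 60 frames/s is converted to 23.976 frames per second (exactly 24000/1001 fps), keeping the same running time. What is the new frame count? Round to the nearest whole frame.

6763 frames

Frames at target rate = 16924 × (24000/1001) / (60) = 6769600/1001 ≈ 6762.837.
Nearest whole frame: 6763.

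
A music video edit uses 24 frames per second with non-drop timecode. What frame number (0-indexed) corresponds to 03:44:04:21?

Total seconds to the label: (3 × 3600 + 44 × 60 + 4) = 13444.
Frame index = 13444 × 24 + 21 = 322677.

frame 322677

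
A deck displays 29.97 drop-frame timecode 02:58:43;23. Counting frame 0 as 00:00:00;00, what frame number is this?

Complete 10-minute blocks: 17, each 17982 frames → 305694.
Remaining 8 whole minutes in the current block: 1800 + 7 × 1798 = 14386 frames.
Within the current minute: 43 × 30 + 23 − 2 = 1311 (labels ;00/;01 skipped at this minute). Total = 305694 + 14386 + 1311 = 321391.

321391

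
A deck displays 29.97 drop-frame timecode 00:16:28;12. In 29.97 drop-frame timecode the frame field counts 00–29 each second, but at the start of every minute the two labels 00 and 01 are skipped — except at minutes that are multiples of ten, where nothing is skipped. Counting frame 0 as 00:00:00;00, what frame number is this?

As if non-drop at 30 labels/s: (0 × 3600 + 16 × 60 + 28) × 30 + 12 = 29652.
Minute boundaries passed: 16; those not divisible by 10: 16 − 1 = 15; dropped labels = 2 × 15 = 30.
Actual frame index = 29652 − 30 = 29622.

29622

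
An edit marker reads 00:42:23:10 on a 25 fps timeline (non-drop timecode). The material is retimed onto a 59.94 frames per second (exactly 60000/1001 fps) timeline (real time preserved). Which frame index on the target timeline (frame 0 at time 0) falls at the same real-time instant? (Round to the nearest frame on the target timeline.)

frame 152452

Source frame index: (0×3600 + 42×60 + 23) × 25 + 10 = 63585.
Real time: 63585 / (25) = 12717/5 s.
Target frame: (12717/5) × (60000/1001) = 152604000/1001 ≈ 152451.548 → 152452.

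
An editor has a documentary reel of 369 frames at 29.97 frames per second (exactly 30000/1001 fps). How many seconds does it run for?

Running time = 369 / (30000/1001) = 12.3123 s.

12.3123 seconds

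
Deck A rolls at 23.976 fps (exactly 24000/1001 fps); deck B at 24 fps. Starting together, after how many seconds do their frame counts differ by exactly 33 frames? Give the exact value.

1376.375 seconds

The gap grows by |24 − 24000/1001| = 24/1001 frames per second.
Time for a 33-frame gap: 33 ÷ (24/1001) = 1376.375 s.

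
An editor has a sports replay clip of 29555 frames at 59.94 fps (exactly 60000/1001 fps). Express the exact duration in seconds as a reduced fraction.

5916911/12000 seconds

Running time = 29555 ÷ (60000/1001) = 29555 × 1001/60000 = 5916911/12000 s.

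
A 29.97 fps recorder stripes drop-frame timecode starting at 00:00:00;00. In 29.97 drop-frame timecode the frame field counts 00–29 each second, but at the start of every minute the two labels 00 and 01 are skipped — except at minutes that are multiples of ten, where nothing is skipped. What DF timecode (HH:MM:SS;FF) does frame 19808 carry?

00:11:00;28

Ten DF minutes hold 17982 frames, so frame 19808 lies in block 1 (frames 17982–35963) with 1826 frames into that block.
The block's first minute is 1800 frames and the rest 1798 each; 1826 frames reaches minute 1, so 1 × 18 + 1 × 2 = 20 labels have been skipped so far.
Adding those back, label number 19808 + 20 = 19828 at 30 labels/s is 660 s + 28 f = 0 h 11 min 0 s frame 28, i.e. 00:11:00;28.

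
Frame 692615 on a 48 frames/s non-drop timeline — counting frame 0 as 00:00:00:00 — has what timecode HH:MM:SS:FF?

692615 ÷ 48 = 14429 full seconds, remainder 23 frames.
14429 s = 4 h 0 min 29 s.
Timecode: 04:00:29:23.

04:00:29:23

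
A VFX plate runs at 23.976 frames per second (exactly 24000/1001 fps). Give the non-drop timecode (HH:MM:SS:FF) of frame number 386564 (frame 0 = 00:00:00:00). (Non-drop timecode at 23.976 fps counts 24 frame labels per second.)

386564 ÷ 24 = 16106 full seconds, remainder 20 frames.
16106 s = 4 h 28 min 26 s.
Timecode: 04:28:26:20.

04:28:26:20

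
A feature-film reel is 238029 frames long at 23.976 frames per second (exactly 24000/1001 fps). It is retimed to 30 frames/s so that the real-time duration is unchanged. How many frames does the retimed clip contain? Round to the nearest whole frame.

297834 frames

Frames at target rate = 238029 × (30) / (24000/1001) = 238267029/800 ≈ 297833.786.
Nearest whole frame: 297834.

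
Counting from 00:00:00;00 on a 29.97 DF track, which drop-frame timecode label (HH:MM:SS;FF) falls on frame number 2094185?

Ten DF minutes hold 17982 frames, so frame 2094185 lies in block 116 (frames 2085912–2103893) with 8273 frames into that block.
The block's first minute is 1800 frames and the rest 1798 each; 8273 frames reaches minute 4, so 116 × 18 + 4 × 2 = 2096 labels have been skipped so far.
Adding those back, label number 2094185 + 2096 = 2096281 at 30 labels/s is 69876 s + 1 f = 19 h 24 min 36 s frame 1, i.e. 19:24:36;01.

19:24:36;01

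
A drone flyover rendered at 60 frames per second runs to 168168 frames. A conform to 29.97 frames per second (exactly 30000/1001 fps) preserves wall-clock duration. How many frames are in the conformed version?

84000 frames

Target frames = source frames × (target rate / source rate) = 168168 × (30000/1001)/(60) = 168168 × 500/1001 = 84000.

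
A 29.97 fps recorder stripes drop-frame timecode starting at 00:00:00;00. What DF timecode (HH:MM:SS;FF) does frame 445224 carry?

Each 10-minute DF block holds 10 × 60 × 30 − 9 × 2 = 17982 frames. 445224 ÷ 17982 → 24 full blocks, remainder 13656.
Within the partial block the first minute is 1800 frames and each further minute 1798, so 7 further minute boundaries passed. Total skipped labels = 18 × 24 + 2 × 7 = 446.
Non-drop label index = 445224 + 446 = 445670; at 30 labels/s that is 04:07:35:20, i.e. DF 04:07:35;20.

04:07:35;20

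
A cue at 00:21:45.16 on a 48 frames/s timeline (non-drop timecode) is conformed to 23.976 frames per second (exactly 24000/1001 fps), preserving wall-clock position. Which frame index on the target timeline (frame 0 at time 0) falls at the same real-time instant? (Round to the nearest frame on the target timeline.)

Source frame index: (0×3600 + 21×60 + 45) × 48 + 16 = 62656.
Real time: 62656 / (48) = 3916/3 s.
Target frame: (3916/3) × (24000/1001) = 2848000/91 ≈ 31296.703 → 31297.

frame 31297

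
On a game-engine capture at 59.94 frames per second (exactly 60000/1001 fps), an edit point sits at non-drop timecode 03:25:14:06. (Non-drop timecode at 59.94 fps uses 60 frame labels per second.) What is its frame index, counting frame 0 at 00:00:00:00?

Total seconds to the label: (3 × 3600 + 25 × 60 + 14) = 12314.
Frame index = 12314 × 60 + 6 = 738846.

738846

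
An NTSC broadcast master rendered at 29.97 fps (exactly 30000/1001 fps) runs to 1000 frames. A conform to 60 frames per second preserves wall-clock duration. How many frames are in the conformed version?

2002 frames

Target frames = source frames × (target rate / source rate) = 1000 × (60)/(30000/1001) = 1000 × 1001/500 = 2002.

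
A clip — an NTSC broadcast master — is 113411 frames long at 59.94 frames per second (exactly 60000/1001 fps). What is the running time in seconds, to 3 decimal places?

1892.074 seconds

Running time = 113411 × 1001/60000 = 113524411/60000 s ≈ 1892.074 s.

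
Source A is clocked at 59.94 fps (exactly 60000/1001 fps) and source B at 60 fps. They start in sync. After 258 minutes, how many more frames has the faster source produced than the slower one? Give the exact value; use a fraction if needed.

928800/1001 frames

258 min = 15480 s.
A emits 60000/1001 × 15480 = 928800000/1001 frames; B emits 60 × 15480 = 928800.
Difference = 928800/1001 frames (≈ 927.8721); B is ahead of A.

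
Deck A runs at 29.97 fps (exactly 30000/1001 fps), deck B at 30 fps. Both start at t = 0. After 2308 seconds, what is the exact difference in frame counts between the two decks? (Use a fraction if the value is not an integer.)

69240/1001 frames

A emits 30000/1001 × 2308 = 69240000/1001 frames; B emits 30 × 2308 = 69240.
Difference = 69240/1001 frames (≈ 69.1708); B is ahead of A.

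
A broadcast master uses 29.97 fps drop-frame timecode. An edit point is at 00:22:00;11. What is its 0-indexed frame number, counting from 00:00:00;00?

39571

Complete 10-minute blocks: 2, each 17982 frames → 35964.
Remaining 2 whole minutes in the current block: 1800 + 1 × 1798 = 3598 frames.
Within the current minute: 0 × 30 + 11 − 2 = 9 (labels ;00/;01 skipped at this minute). Total = 35964 + 3598 + 9 = 39571.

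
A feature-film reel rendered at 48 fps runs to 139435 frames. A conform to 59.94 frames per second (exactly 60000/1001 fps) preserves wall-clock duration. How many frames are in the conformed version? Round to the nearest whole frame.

Frames at target rate = 139435 × (60000/1001) / (48) = 174293750/1001 ≈ 174119.630.
Nearest whole frame: 174120.

174120 frames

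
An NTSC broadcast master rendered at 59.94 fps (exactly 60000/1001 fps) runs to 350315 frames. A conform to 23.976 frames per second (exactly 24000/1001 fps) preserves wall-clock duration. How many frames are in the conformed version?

140126 frames

Target frames = source frames × (target rate / source rate) = 350315 × (24000/1001)/(60000/1001) = 350315 × 2/5 = 140126.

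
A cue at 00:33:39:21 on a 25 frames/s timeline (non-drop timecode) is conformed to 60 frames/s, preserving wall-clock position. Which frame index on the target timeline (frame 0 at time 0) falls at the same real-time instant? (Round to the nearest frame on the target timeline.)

Source frame index: (0×3600 + 33×60 + 39) × 25 + 21 = 50496.
Real time: 50496 / (25) = 50496/25 s.
Target frame: (50496/25) × (60) = 605952/5 ≈ 121190.400 → 121190.

frame 121190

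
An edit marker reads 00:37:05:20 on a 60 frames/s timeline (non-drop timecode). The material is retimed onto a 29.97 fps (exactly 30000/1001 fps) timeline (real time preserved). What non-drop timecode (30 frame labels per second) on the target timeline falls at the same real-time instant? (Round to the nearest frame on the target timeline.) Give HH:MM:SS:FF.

Source frame index: (0×3600 + 37×60 + 5) × 60 + 20 = 133520.
Real time: 133520 / (60) = 6676/3 s.
Target frame: (6676/3) × (30000/1001) = 66760000/1001 ≈ 66693.307 → 66693.
At 30 labels/s: frame 66693 → 00:37:03:03.

00:37:03:03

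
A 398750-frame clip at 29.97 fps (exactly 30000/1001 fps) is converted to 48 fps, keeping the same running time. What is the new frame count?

638638 frames

Target frames = source frames × (target rate / source rate) = 398750 × (48)/(30000/1001) = 398750 × 1001/625 = 638638.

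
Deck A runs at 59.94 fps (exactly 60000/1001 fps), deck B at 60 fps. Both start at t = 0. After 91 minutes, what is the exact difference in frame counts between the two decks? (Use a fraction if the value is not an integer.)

91 min = 5460 s.
A emits 60000/1001 × 5460 = 3600000/11 frames; B emits 60 × 5460 = 327600.
Difference = 3600/11 frames (≈ 327.2727); B is ahead of A.

3600/11 frames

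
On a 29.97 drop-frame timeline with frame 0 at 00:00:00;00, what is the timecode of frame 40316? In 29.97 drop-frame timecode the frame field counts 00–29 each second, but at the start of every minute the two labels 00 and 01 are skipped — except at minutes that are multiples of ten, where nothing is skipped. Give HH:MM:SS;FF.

Ten DF minutes hold 17982 frames, so frame 40316 lies in block 2 (frames 35964–53945) with 4352 frames into that block.
The block's first minute is 1800 frames and the rest 1798 each; 4352 frames reaches minute 2, so 2 × 18 + 2 × 2 = 40 labels have been skipped so far.
Adding those back, label number 40316 + 40 = 40356 at 30 labels/s is 1345 s + 6 f = 0 h 22 min 25 s frame 6, i.e. 00:22:25;06.

00:22:25;06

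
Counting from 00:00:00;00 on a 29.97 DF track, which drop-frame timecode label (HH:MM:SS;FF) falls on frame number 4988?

Ten DF minutes hold 17982 frames, so frame 4988 lies in block 0 (frames 0–17981) with 4988 frames into that block.
The block's first minute is 1800 frames and the rest 1798 each; 4988 frames reaches minute 2, so 0 × 18 + 2 × 2 = 4 labels have been skipped so far.
Adding those back, label number 4988 + 4 = 4992 at 30 labels/s is 166 s + 12 f = 0 h 2 min 46 s frame 12, i.e. 00:02:46;12.

00:02:46;12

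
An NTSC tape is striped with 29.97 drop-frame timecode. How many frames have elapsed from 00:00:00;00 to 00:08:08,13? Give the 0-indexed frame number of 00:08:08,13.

14637

As if non-drop at 30 labels/s: (0 × 3600 + 8 × 60 + 8) × 30 + 13 = 14653.
Minute boundaries passed: 8; those not divisible by 10: 8 − 0 = 8; dropped labels = 2 × 8 = 16.
Actual frame index = 14653 − 16 = 14637.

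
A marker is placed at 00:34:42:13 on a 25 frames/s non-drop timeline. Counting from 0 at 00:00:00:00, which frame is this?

Total seconds to the label: (0 × 3600 + 34 × 60 + 42) = 2082.
Frame index = 2082 × 25 + 13 = 52063.

52063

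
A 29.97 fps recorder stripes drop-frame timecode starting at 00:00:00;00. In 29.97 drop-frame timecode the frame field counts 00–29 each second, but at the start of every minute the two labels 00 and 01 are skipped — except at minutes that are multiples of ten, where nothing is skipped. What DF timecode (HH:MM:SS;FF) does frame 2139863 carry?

19:50:00;05

Each 10-minute DF block holds 10 × 60 × 30 − 9 × 2 = 17982 frames. 2139863 ÷ 17982 → 119 full blocks, remainder 5.
Within the partial block the first minute is 1800 frames and each further minute 1798, so 0 further minute boundaries passed. Total skipped labels = 18 × 119 + 2 × 0 = 2142.
Non-drop label index = 2139863 + 2142 = 2142005; at 30 labels/s that is 19:50:00:05, i.e. DF 19:50:00;05.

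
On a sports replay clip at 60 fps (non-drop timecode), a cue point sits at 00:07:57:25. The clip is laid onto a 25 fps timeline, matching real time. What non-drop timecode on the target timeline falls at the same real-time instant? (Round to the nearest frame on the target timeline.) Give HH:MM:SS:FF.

Source frame index: (0×3600 + 7×60 + 57) × 60 + 25 = 28645.
Real time: 28645 / (60) = 5729/12 s.
Target frame: (5729/12) × (25) = 143225/12 ≈ 11935.417 → 11935.
At 25 labels/s: frame 11935 → 00:07:57:10.

00:07:57:10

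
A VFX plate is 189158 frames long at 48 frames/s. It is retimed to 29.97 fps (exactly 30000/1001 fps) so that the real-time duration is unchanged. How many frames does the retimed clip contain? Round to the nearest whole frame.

118106 frames

Frames at target rate = 189158 × (30000/1001) / (48) = 118223750/1001 ≈ 118105.644.
Nearest whole frame: 118106.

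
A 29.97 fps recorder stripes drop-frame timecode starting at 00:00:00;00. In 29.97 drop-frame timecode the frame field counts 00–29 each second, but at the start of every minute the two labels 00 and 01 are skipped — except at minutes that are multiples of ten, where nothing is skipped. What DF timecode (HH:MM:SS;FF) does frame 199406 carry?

01:50:53;14

Each 10-minute DF block holds 10 × 60 × 30 − 9 × 2 = 17982 frames. 199406 ÷ 17982 → 11 full blocks, remainder 1604.
Within the partial block the first minute is 1800 frames and each further minute 1798, so 0 further minute boundaries passed. Total skipped labels = 18 × 11 + 2 × 0 = 198.
Non-drop label index = 199406 + 198 = 199604; at 30 labels/s that is 01:50:53:14, i.e. DF 01:50:53;14.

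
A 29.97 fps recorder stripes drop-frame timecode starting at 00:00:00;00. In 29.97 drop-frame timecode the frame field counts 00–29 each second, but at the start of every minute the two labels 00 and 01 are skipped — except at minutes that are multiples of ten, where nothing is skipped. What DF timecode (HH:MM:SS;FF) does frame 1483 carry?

00:00:49;13

Ten DF minutes hold 17982 frames, so frame 1483 lies in block 0 (frames 0–17981) with 1483 frames into that block.
The block's first minute is 1800 frames and the rest 1798 each; 1483 frames reaches minute 0, so 0 × 18 + 0 × 2 = 0 labels have been skipped so far.
Adding those back, label number 1483 + 0 = 1483 at 30 labels/s is 49 s + 13 f = 0 h 0 min 49 s frame 13, i.e. 00:00:49;13.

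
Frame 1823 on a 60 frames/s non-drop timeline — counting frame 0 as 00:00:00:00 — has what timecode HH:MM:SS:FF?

1823 ÷ 60 = 30 full seconds, remainder 23 frames.
30 s = 0 h 0 min 30 s.
Timecode: 00:00:30:23.

00:00:30:23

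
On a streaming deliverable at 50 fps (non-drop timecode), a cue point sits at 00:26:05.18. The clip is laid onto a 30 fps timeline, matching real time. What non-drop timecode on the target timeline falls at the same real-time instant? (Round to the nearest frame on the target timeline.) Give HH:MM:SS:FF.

00:26:05:11

Source frame index: (0×3600 + 26×60 + 5) × 50 + 18 = 78268.
Real time: 78268 / (50) = 39134/25 s.
Target frame: (39134/25) × (30) = 234804/5 ≈ 46960.800 → 46961.
At 30 labels/s: frame 46961 → 00:26:05:11.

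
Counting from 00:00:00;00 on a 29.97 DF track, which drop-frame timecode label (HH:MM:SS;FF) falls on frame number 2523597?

Ten DF minutes hold 17982 frames, so frame 2523597 lies in block 140 (frames 2517480–2535461) with 6117 frames into that block.
The block's first minute is 1800 frames and the rest 1798 each; 6117 frames reaches minute 3, so 140 × 18 + 3 × 2 = 2526 labels have been skipped so far.
Adding those back, label number 2523597 + 2526 = 2526123 at 30 labels/s is 84204 s + 3 f = 23 h 23 min 24 s frame 3, i.e. 23:23:24;03.

23:23:24;03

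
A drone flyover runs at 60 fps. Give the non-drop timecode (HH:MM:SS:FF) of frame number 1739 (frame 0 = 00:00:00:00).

00:00:28:59

1739 ÷ 60 = 28 full seconds, remainder 59 frames.
28 s = 0 h 0 min 28 s.
Timecode: 00:00:28:59.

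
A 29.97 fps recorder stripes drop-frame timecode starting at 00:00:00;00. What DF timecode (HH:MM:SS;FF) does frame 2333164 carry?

Each 10-minute DF block holds 10 × 60 × 30 − 9 × 2 = 17982 frames. 2333164 ÷ 17982 → 129 full blocks, remainder 13486.
Within the partial block the first minute is 1800 frames and each further minute 1798, so 7 further minute boundaries passed. Total skipped labels = 18 × 129 + 2 × 7 = 2336.
Non-drop label index = 2333164 + 2336 = 2335500; at 30 labels/s that is 21:37:30:00, i.e. DF 21:37:30;00.

21:37:30;00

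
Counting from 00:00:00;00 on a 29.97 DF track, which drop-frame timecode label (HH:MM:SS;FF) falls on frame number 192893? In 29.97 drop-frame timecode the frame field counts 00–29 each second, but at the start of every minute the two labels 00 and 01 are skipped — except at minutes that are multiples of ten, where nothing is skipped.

Each 10-minute DF block holds 10 × 60 × 30 − 9 × 2 = 17982 frames. 192893 ÷ 17982 → 10 full blocks, remainder 13073.
Within the partial block the first minute is 1800 frames and each further minute 1798, so 7 further minute boundaries passed. Total skipped labels = 18 × 10 + 2 × 7 = 194.
Non-drop label index = 192893 + 194 = 193087; at 30 labels/s that is 01:47:16:07, i.e. DF 01:47:16;07.

01:47:16;07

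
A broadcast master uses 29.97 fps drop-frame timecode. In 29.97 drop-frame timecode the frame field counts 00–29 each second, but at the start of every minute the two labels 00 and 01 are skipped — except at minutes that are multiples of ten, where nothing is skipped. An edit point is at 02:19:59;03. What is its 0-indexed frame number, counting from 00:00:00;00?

As if non-drop at 30 labels/s: (2 × 3600 + 19 × 60 + 59) × 30 + 3 = 251973.
Minute boundaries passed: 139; those not divisible by 10: 139 − 13 = 126; dropped labels = 2 × 126 = 252.
Actual frame index = 251973 − 252 = 251721.

251721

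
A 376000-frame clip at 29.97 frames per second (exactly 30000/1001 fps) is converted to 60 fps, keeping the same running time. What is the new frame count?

Target frames = source frames × (target rate / source rate) = 376000 × (60)/(30000/1001) = 376000 × 1001/500 = 752752.

752752 frames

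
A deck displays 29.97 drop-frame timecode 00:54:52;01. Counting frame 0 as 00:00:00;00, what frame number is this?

Complete 10-minute blocks: 5, each 17982 frames → 89910.
Remaining 4 whole minutes in the current block: 1800 + 3 × 1798 = 7194 frames.
Within the current minute: 52 × 30 + 1 − 2 = 1559 (labels ;00/;01 skipped at this minute). Total = 89910 + 7194 + 1559 = 98663.

98663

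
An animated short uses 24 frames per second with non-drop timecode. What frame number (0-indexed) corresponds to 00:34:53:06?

Total seconds to the label: (0 × 3600 + 34 × 60 + 53) = 2093.
Frame index = 2093 × 24 + 6 = 50238.

50238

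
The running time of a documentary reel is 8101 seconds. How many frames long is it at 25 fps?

202525 frames

Frames = 8101 × 25 = 202525.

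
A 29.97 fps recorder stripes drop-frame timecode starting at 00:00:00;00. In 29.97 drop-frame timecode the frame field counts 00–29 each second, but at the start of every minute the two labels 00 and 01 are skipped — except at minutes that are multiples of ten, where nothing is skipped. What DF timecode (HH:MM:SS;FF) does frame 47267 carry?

00:26:17;05

Each 10-minute DF block holds 10 × 60 × 30 − 9 × 2 = 17982 frames. 47267 ÷ 17982 → 2 full blocks, remainder 11303.
Within the partial block the first minute is 1800 frames and each further minute 1798, so 6 further minute boundaries passed. Total skipped labels = 18 × 2 + 2 × 6 = 48.
Non-drop label index = 47267 + 48 = 47315; at 30 labels/s that is 00:26:17:05, i.e. DF 00:26:17;05.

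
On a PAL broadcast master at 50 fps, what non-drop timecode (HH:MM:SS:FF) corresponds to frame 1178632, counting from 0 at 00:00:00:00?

1178632 ÷ 50 = 23572 full seconds, remainder 32 frames.
23572 s = 6 h 32 min 52 s.
Timecode: 06:32:52:32.

06:32:52:32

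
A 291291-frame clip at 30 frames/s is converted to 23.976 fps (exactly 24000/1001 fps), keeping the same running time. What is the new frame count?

Target frames = source frames × (target rate / source rate) = 291291 × (24000/1001)/(30) = 291291 × 800/1001 = 232800.

232800 frames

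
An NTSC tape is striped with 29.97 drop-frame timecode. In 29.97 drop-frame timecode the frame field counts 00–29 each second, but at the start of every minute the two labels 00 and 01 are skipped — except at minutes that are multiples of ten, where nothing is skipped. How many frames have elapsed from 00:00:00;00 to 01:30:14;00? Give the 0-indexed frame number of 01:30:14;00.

162258

As if non-drop at 30 labels/s: (1 × 3600 + 30 × 60 + 14) × 30 + 0 = 162420.
Minute boundaries passed: 90; those not divisible by 10: 90 − 9 = 81; dropped labels = 2 × 81 = 162.
Actual frame index = 162420 − 162 = 162258.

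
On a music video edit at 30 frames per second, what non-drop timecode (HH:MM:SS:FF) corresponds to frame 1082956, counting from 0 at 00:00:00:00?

1082956 ÷ 30 = 36098 full seconds, remainder 16 frames.
36098 s = 10 h 1 min 38 s.
Timecode: 10:01:38:16.

10:01:38:16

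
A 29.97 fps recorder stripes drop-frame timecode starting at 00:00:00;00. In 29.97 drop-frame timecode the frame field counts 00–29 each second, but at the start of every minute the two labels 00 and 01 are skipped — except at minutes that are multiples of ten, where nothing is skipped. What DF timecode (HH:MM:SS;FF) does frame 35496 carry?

00:19:44;12

Ten DF minutes hold 17982 frames, so frame 35496 lies in block 1 (frames 17982–35963) with 17514 frames into that block.
The block's first minute is 1800 frames and the rest 1798 each; 17514 frames reaches minute 9, so 1 × 18 + 9 × 2 = 36 labels have been skipped so far.
Adding those back, label number 35496 + 36 = 35532 at 30 labels/s is 1184 s + 12 f = 0 h 19 min 44 s frame 12, i.e. 00:19:44;12.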